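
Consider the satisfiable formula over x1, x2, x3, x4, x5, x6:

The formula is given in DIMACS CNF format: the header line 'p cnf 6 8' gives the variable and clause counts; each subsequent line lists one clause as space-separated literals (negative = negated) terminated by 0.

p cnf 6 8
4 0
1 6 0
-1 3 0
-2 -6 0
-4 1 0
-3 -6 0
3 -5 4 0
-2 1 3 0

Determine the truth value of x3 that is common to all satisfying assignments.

True

Suppose x3 = False.
From the singleton clause (x4), x4 = True.
From the singleton clause (¬x1), x1 = False.
That conflicts with the unit clause (x1).
So every satisfying assignment has x3 = True.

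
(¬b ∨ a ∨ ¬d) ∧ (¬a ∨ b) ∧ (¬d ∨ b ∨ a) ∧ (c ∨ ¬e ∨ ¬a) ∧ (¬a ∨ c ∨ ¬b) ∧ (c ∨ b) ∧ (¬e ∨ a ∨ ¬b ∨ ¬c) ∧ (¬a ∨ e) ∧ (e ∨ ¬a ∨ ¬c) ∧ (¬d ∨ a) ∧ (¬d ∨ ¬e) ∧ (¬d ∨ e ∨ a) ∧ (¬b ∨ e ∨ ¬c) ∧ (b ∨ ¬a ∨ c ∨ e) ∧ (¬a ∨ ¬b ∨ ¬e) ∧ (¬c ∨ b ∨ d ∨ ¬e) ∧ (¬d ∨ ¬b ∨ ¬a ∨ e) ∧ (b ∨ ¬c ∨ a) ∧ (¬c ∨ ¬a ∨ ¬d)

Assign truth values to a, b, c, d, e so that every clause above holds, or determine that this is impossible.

a: False, b: True, c: False, d: False, e: True

Suppose a = False.
Unit clause (¬d) forces d = False.
Suppose c = False.
Unit clause (b) forces b = True.
All clauses hold; e can take either value.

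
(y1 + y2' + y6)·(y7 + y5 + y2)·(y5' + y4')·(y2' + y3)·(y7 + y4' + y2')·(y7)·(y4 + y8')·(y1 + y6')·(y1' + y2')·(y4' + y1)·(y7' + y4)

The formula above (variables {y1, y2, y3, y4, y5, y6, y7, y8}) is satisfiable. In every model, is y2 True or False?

Suppose y2 = 1.
From the singleton clause (y3), y3 = 1.
From the singleton clause (y7), y7 = 1.
From the singleton clause (y1'), y1 = 0.
From the singleton clause (y6), y6 = 1.
Now (y6') is unsatisfied and unit — conflict.
So every satisfying assignment has y2 = False.

False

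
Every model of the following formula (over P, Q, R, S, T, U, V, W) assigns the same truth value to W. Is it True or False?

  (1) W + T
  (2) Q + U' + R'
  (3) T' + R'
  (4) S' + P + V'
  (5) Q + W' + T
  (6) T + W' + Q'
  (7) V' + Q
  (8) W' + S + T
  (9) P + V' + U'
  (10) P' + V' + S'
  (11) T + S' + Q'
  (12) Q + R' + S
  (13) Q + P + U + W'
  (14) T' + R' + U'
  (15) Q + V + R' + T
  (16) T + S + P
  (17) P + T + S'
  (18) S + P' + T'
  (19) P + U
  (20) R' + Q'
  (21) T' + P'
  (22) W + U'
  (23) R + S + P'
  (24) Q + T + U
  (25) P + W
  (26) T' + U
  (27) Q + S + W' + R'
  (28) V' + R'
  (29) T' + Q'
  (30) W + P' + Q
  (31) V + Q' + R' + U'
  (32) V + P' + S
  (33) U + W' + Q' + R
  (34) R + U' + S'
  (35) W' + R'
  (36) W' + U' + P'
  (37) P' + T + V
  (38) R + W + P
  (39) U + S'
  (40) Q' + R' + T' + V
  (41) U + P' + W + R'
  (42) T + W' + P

True

Suppose W = 0.
(T) alone gives T = 1.
(R') alone gives R = 0.
(P') alone gives P = 0.
Now (P) is unsatisfied and unit — conflict.
So every satisfying assignment has W = True.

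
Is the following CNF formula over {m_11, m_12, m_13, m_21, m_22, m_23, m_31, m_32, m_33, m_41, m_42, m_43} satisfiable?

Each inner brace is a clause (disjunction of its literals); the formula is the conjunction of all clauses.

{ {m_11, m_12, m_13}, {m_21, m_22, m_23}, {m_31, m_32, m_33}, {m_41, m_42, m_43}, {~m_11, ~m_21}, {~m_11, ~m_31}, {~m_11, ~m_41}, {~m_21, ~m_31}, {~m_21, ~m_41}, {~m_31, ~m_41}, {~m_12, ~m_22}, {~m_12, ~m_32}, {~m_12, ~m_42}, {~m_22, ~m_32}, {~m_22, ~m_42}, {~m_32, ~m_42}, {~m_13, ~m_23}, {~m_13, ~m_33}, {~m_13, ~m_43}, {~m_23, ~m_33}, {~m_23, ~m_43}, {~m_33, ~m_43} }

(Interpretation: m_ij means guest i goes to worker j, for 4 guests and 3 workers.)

No

Branch on m_11: set m_11 = 0.
Branch on m_12: set m_12 = 1.
(~m_22) alone gives m_22 = 0.
(~m_32) alone gives m_32 = 0.
(~m_42) alone gives m_42 = 0.
Branch on m_21: set m_21 = 1.
(~m_31) alone gives m_31 = 0.
(m_33) alone gives m_33 = 1.
(~m_41) alone gives m_41 = 0.
(m_43) alone gives m_43 = 1.
Now (~m_43) is unsatisfied and unit — conflict.
So m_21 must be the other value — set m_21 = 0.
(m_23) alone gives m_23 = 1.
(~m_13) alone gives m_13 = 0.
(~m_33) alone gives m_33 = 0.
(m_31) alone gives m_31 = 1.
(~m_41) alone gives m_41 = 0.
(m_43) alone gives m_43 = 1.
Now (~m_43) is unsatisfied and unit — conflict.
Either choice for m_21 ends in contradiction.
So m_12 must be the other value — set m_12 = 0.
(m_13) alone gives m_13 = 1.
(~m_23) alone gives m_23 = 0.
(~m_33) alone gives m_33 = 0.
(~m_43) alone gives m_43 = 0.
Branch on m_21: set m_21 = 1.
(~m_31) alone gives m_31 = 0.
(m_32) alone gives m_32 = 1.
(~m_41) alone gives m_41 = 0.
(m_42) alone gives m_42 = 1.
Now (~m_42) is unsatisfied and unit — conflict.
So m_21 must be the other value — set m_21 = 0.
(m_22) alone gives m_22 = 1.
(~m_32) alone gives m_32 = 0.
(m_31) alone gives m_31 = 1.
(~m_41) alone gives m_41 = 0.
(m_42) alone gives m_42 = 1.
Now (~m_42) is unsatisfied and unit — conflict.
Either choice for m_21 ends in contradiction.
Either choice for m_12 ends in contradiction.
So m_11 must be the other value — set m_11 = 1.
(~m_21) alone gives m_21 = 0.
(~m_31) alone gives m_31 = 0.
(~m_41) alone gives m_41 = 0.
Branch on m_22: set m_22 = 1.
(~m_12) alone gives m_12 = 0.
(~m_32) alone gives m_32 = 0.
(m_33) alone gives m_33 = 1.
(~m_42) alone gives m_42 = 0.
(m_43) alone gives m_43 = 1.
Now (~m_43) is unsatisfied and unit — conflict.
So m_22 must be the other value — set m_22 = 0.
(m_23) alone gives m_23 = 1.
(~m_13) alone gives m_13 = 0.
(~m_33) alone gives m_33 = 0.
(m_32) alone gives m_32 = 1.
(~m_12) alone gives m_12 = 0.
(~m_42) alone gives m_42 = 0.
(m_43) alone gives m_43 = 1.
Now (~m_43) is unsatisfied and unit — conflict.
Either choice for m_22 ends in contradiction.
Either choice for m_11 ends in contradiction.
No assignment satisfies every clause.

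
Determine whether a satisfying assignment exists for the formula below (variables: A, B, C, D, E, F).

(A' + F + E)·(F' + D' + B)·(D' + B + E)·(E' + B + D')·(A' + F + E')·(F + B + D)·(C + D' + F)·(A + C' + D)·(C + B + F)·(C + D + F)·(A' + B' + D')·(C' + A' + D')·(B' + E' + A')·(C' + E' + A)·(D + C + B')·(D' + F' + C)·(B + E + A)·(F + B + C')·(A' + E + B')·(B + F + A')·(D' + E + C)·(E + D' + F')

Yes

Branch on A: set A = 1.
Branch on F: set F = 1.
Branch on D: set D = 0.
Branch on B: set B = 0.
All clauses hold; C, E can take either value.
A satisfying assignment: A=1,  B=0,  C=0,  D=0,  E=1,  F=1.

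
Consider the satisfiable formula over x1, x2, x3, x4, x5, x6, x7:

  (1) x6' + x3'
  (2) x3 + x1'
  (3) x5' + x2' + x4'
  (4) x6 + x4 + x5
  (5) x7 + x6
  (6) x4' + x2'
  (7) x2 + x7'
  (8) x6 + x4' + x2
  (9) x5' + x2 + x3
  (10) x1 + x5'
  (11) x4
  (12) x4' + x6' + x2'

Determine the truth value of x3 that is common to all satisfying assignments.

Suppose x3 = 1.
From the singleton clause (x6'), x6 = 0.
From the singleton clause (x7), x7 = 1.
From the singleton clause (x2), x2 = 1.
From the singleton clause (x4'), x4 = 0.
But (x4) is also a unit clause — contradiction.
So every satisfying assignment has x3 = False.

False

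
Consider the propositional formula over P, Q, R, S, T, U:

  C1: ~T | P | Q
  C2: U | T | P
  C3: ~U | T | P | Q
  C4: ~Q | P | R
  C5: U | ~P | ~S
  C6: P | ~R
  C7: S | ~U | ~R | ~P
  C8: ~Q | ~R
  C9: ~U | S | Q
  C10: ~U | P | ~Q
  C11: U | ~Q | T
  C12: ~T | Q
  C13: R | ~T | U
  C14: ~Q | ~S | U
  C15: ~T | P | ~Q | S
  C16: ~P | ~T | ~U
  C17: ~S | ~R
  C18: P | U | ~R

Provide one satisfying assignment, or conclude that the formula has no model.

P ↦ 1,  Q ↦ 1,  R ↦ 0,  S ↦ 1,  T ↦ 0,  U ↦ 1

Try P = 1.
Try U = 1.
The clause (~T) is unit, so T = 0.
Try S = 1.
The clause (~R) is unit, so R = 0.
All clauses hold; Q can take either value.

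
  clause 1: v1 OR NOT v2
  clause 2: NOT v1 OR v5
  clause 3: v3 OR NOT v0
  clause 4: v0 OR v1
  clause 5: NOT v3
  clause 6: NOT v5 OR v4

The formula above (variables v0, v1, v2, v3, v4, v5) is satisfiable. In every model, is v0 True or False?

Suppose v0 = true.
From the singleton clause (v3), v3 = true.
Now (NOT v3) is unsatisfied and unit — conflict.
So every satisfying assignment has v0 = False.

False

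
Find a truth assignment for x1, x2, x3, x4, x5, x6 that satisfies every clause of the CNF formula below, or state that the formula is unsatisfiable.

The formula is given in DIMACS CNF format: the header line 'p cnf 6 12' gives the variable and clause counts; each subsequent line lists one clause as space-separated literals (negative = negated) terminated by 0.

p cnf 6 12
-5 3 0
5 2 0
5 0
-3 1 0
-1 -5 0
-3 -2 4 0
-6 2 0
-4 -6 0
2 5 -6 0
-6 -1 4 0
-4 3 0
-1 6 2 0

(x5) alone gives x5 = True.
(x3) alone gives x3 = True.
(x1) alone gives x1 = True.
That conflicts with the unit clause (¬x1).

UNSATISFIABLE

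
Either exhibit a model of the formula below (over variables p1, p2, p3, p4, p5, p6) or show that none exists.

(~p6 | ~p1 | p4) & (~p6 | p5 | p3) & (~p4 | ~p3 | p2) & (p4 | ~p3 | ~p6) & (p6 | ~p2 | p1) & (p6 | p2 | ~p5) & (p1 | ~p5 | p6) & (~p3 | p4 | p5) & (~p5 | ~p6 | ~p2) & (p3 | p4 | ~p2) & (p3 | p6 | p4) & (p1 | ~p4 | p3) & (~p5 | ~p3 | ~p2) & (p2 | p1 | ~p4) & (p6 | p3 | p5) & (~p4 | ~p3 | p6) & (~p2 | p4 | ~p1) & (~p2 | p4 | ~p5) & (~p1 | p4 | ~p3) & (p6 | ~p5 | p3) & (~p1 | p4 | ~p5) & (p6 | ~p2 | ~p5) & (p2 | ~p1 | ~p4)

Try p6 = 1.
Try p1 = 1.
From the singleton clause (p4), p4 = 1.
From the singleton clause (p2), p2 = 1.
From the singleton clause (~p5), p5 = 0.
From the singleton clause (p3), p3 = 1.
This assignment satisfies each clause.

p1: 1; p2: 1; p3: 1; p4: 1; p5: 0; p6: 1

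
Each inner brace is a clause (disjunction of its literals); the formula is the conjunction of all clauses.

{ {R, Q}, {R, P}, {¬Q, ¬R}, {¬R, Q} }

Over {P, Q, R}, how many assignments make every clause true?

There are 2^3 = 8 truth assignments over (P, Q, R).
Check each against the 4 clauses (columns in the order P, Q, R):
  F F F  ✗ fails (R ∨ Q)
  F F T  ✗ fails (¬R ∨ Q)
  F T F  ✗ fails (R ∨ P)
  F T T  ✗ fails (¬Q ∨ ¬R)
  T F F  ✗ fails (R ∨ Q)
  T F T  ✗ fails (¬R ∨ Q)
  T T F  ✓ satisfies all
  T T T  ✗ fails (¬Q ∨ ¬R)
1 of the 8 rows is a model.

1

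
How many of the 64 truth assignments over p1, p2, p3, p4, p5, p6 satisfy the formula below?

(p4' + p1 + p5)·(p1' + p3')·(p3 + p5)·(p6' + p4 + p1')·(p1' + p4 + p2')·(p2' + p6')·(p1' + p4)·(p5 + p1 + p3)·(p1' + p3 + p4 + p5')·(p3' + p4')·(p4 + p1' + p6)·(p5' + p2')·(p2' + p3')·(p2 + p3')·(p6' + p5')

There are 2^6 = 64 truth assignments over (p1, p2, p3, p4, p5, p6).
Split on p6. With p6 = 1, the clauses containing p6 are satisfied and p6' drops from the rest; 0 of the 2^5 = 32 assignments to the other variables satisfy what remains.
With p6 = 0, by the same count on the reduced clause set, 3 assignments work.
(One model: p1=F, p2=F, p3=F, p4=F, p5=T, p6=F.)
Total: 0 + 3 = 3.

3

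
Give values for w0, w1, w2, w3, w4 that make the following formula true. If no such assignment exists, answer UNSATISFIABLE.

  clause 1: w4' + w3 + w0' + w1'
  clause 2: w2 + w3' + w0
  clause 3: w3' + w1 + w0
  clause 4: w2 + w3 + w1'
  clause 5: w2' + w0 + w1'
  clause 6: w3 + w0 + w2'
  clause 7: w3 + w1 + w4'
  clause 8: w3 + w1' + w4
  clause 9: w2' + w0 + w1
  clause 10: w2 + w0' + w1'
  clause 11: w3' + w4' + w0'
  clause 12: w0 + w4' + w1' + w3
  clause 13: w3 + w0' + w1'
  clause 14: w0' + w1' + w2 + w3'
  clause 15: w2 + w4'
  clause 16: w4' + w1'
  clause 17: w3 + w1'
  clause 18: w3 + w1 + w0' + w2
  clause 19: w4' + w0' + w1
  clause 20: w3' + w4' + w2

Try w2 = 1.
Try w0 = 1.
Try w3 = 1.
From the singleton clause (w4'), w4 = 0.
No clause remains; w1 is free.

w0: 1; w1: 1; w2: 1; w3: 1; w4: 0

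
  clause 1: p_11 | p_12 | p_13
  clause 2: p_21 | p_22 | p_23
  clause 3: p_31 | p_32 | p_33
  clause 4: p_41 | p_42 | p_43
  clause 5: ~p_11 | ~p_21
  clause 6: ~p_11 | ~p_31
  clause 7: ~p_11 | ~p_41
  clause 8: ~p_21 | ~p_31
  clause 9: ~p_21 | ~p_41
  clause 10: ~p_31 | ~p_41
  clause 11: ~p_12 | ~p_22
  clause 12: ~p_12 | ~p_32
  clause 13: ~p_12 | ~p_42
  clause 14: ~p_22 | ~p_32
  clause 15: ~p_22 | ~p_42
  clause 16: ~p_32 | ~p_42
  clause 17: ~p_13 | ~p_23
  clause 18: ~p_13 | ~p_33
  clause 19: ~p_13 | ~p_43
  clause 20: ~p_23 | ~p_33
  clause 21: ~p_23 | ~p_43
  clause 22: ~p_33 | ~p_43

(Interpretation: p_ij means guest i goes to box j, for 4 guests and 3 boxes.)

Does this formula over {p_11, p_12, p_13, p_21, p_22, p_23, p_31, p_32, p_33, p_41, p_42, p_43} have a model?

Case p_11 = 0:
Case p_12 = 1:
(~p_22) alone gives p_22 = 0.
(~p_32) alone gives p_32 = 0.
(~p_42) alone gives p_42 = 0.
Case p_21 = 1:
(~p_31) alone gives p_31 = 0.
(p_33) alone gives p_33 = 1.
(~p_41) alone gives p_41 = 0.
(p_43) alone gives p_43 = 1.
But (~p_43) is also a unit clause — contradiction.
That branch fails; take p_21 = 0 instead.
(p_23) alone gives p_23 = 1.
(~p_13) alone gives p_13 = 0.
(~p_33) alone gives p_33 = 0.
(p_31) alone gives p_31 = 1.
(~p_41) alone gives p_41 = 0.
(p_43) alone gives p_43 = 1.
But (~p_43) is also a unit clause — contradiction.
Either choice for p_21 ends in contradiction.
That branch fails; take p_12 = 0 instead.
(p_13) alone gives p_13 = 1.
(~p_23) alone gives p_23 = 0.
(~p_33) alone gives p_33 = 0.
(~p_43) alone gives p_43 = 0.
Case p_21 = 1:
(~p_31) alone gives p_31 = 0.
(p_32) alone gives p_32 = 1.
(~p_41) alone gives p_41 = 0.
(p_42) alone gives p_42 = 1.
But (~p_42) is also a unit clause — contradiction.
That branch fails; take p_21 = 0 instead.
(p_22) alone gives p_22 = 1.
(~p_32) alone gives p_32 = 0.
(p_31) alone gives p_31 = 1.
(~p_41) alone gives p_41 = 0.
(p_42) alone gives p_42 = 1.
But (~p_42) is also a unit clause — contradiction.
Either choice for p_21 ends in contradiction.
Either choice for p_12 ends in contradiction.
That branch fails; take p_11 = 1 instead.
(~p_21) alone gives p_21 = 0.
(~p_31) alone gives p_31 = 0.
(~p_41) alone gives p_41 = 0.
Case p_22 = 1:
(~p_12) alone gives p_12 = 0.
(~p_32) alone gives p_32 = 0.
(p_33) alone gives p_33 = 1.
(~p_42) alone gives p_42 = 0.
(p_43) alone gives p_43 = 1.
But (~p_43) is also a unit clause — contradiction.
That branch fails; take p_22 = 0 instead.
(p_23) alone gives p_23 = 1.
(~p_13) alone gives p_13 = 0.
(~p_33) alone gives p_33 = 0.
(p_32) alone gives p_32 = 1.
(~p_12) alone gives p_12 = 0.
(~p_42) alone gives p_42 = 0.
(p_43) alone gives p_43 = 1.
But (~p_43) is also a unit clause — contradiction.
Either choice for p_22 ends in contradiction.
Either choice for p_11 ends in contradiction.
No assignment satisfies every clause.

No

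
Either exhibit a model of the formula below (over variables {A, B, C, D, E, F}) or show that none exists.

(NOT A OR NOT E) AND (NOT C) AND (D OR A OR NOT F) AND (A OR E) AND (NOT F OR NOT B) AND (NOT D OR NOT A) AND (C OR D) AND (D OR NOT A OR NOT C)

A: false; B: false; C: false; D: true; E: true; F: false

Unit clause (NOT C) forces C = false.
Unit clause (D) forces D = true.
Unit clause (NOT A) forces A = false.
Unit clause (E) forces E = true.
Suppose F = false.
No clause remains; B is free.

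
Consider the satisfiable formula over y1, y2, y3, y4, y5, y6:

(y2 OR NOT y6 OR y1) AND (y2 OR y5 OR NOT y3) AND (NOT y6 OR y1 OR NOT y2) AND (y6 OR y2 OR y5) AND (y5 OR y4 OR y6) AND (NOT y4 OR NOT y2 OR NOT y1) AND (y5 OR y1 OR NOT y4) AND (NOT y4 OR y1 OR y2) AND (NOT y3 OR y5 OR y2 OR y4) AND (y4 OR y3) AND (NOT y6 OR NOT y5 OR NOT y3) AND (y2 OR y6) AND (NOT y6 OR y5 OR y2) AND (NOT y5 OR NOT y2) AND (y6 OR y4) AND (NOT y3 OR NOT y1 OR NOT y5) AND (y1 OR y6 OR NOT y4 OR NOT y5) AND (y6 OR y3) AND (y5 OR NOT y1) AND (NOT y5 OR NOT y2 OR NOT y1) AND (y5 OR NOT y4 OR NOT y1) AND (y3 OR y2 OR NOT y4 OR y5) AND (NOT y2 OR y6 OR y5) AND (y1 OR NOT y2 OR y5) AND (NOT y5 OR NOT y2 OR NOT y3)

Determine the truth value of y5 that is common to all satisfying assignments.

True

Suppose y5 = false.
From the singleton clause (NOT y1), y1 = false.
From the singleton clause (NOT y4), y4 = false.
From the singleton clause (y6), y6 = true.
From the singleton clause (y2), y2 = true.
Now (NOT y2) is unsatisfied and unit — conflict.
So every satisfying assignment has y5 = True.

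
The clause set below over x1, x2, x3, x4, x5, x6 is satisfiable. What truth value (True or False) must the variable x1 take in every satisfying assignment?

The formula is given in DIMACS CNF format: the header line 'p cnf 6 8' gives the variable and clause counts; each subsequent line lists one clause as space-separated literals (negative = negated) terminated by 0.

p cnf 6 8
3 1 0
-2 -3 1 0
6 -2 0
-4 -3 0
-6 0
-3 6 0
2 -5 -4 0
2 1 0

True

Suppose x1 = False.
Unit clause (x3) forces x3 = True.
Unit clause (¬x2) forces x2 = False.
Now (x2) is unsatisfied and unit — conflict.
So every satisfying assignment has x1 = True.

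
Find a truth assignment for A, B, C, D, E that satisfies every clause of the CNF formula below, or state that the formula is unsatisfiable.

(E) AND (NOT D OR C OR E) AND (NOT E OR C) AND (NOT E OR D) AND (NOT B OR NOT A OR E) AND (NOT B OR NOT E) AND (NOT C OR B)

From the singleton clause (E), E = true.
From the singleton clause (C), C = true.
From the singleton clause (D), D = true.
From the singleton clause (NOT B), B = false.
But (B) is also a unit clause — contradiction.

UNSATISFIABLE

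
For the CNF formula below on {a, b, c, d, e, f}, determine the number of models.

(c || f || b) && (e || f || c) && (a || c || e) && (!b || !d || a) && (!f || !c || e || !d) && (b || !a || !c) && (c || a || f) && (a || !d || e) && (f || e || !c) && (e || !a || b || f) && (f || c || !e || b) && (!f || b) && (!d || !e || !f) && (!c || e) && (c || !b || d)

There are 2^6 = 64 truth assignments over (a, b, c, d, e, f).
Split on f. With f = true, the clauses containing f are satisfied and !f drops from the rest; 3 of the 2^5 = 32 assignments to the other variables satisfy what remains.
With f = false, by the same count on the reduced clause set, 6 assignments work.
(One model: a=F, b=F, c=T, d=F, e=T, f=F.)
Total: 3 + 6 = 9.

9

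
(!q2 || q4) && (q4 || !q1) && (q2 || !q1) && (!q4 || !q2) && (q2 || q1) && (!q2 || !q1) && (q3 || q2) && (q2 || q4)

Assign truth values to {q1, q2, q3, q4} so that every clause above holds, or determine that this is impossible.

Branch on q2: set q2 = false.
(!q1) alone gives q1 = false.
That conflicts with the unit clause (q1).
Undo q2 and try q2 = true.
(q4) alone gives q4 = true.
That conflicts with the unit clause (!q4).
Either choice for q2 ends in contradiction.

UNSATISFIABLE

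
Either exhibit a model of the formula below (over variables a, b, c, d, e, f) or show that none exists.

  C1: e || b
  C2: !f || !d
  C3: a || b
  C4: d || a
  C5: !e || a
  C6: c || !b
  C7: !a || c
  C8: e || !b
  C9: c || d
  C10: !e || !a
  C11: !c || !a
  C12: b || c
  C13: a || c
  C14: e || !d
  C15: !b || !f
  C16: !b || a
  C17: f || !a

UNSATISFIABLE

Suppose e = true.
The clause (a) is unit, so a = true.
But (!a) is also a unit clause — contradiction.
Undo e and try e = false.
The clause (b) is unit, so b = true.
But (!b) is also a unit clause — contradiction.
Either choice for e ends in contradiction.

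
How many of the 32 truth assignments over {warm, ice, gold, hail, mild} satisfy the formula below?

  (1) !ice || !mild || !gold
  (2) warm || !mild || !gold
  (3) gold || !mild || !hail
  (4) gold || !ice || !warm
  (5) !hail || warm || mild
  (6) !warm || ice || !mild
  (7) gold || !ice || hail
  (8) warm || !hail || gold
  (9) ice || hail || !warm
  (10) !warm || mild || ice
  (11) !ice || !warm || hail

5

There are 2^5 = 32 truth assignments over (warm, ice, gold, hail, mild).
Split on gold. With gold = true, the clauses containing gold are satisfied and !gold drops from the rest; 3 of the 2^4 = 16 assignments to the other variables satisfy what remains.
With gold = false, by the same count on the reduced clause set, 2 assignments work.
(One model: warm=F, ice=F, gold=F, hail=F, mild=F.)
Total: 3 + 2 = 5.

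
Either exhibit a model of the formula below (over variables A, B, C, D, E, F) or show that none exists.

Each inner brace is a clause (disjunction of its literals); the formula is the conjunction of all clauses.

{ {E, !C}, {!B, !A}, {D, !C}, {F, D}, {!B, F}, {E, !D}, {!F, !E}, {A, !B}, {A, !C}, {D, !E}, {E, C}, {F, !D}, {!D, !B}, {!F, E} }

UNSATISFIABLE

Suppose E = true.
(!F) alone gives F = false.
(D) alone gives D = true.
But (!D) is also a unit clause — contradiction.
Backtrack on E: now try E = false.
(!C) alone gives C = false.
But (C) is also a unit clause — contradiction.
Neither E = true nor E = false works.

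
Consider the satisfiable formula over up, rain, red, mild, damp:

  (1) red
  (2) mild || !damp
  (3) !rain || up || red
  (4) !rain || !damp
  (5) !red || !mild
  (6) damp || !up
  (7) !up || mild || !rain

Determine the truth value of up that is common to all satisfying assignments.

Suppose up = true.
From the singleton clause (red), red = true.
From the singleton clause (!mild), mild = false.
From the singleton clause (!damp), damp = false.
But (damp) is also a unit clause — contradiction.
So every satisfying assignment has up = False.

False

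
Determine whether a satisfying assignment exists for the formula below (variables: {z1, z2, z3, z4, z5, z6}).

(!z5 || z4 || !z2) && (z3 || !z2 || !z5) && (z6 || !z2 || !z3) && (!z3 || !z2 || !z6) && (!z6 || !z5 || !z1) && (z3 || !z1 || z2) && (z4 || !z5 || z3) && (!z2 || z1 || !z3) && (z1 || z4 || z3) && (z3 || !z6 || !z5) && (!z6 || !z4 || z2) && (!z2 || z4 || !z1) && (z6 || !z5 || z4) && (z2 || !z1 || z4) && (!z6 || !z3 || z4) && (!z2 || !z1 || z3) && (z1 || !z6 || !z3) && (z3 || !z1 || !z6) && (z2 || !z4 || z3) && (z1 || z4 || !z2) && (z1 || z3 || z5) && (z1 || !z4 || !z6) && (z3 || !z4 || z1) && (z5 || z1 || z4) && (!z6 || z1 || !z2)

Yes

Try z5 = false.
Try z1 = true.
Try z3 = true.
Try z6 = false.
From the singleton clause (!z2), z2 = false.
From the singleton clause (z4), z4 = true.
Every clause now holds.
A satisfying assignment: z1 ↦ true,  z2 ↦ false,  z3 ↦ true,  z4 ↦ true,  z5 ↦ false,  z6 ↦ false.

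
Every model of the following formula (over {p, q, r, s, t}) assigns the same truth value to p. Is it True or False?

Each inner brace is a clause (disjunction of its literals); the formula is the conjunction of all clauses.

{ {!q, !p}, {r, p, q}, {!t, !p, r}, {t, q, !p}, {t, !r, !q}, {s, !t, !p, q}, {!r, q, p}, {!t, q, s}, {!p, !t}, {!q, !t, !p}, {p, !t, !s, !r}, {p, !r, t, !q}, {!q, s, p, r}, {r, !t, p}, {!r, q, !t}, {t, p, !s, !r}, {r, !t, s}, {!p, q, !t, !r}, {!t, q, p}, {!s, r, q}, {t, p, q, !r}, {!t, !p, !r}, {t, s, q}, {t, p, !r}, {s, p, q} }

Suppose p = true.
Unit clause (!q) forces q = false.
Unit clause (t) forces t = true.
But (!t) is also a unit clause — contradiction.
So every satisfying assignment has p = False.

False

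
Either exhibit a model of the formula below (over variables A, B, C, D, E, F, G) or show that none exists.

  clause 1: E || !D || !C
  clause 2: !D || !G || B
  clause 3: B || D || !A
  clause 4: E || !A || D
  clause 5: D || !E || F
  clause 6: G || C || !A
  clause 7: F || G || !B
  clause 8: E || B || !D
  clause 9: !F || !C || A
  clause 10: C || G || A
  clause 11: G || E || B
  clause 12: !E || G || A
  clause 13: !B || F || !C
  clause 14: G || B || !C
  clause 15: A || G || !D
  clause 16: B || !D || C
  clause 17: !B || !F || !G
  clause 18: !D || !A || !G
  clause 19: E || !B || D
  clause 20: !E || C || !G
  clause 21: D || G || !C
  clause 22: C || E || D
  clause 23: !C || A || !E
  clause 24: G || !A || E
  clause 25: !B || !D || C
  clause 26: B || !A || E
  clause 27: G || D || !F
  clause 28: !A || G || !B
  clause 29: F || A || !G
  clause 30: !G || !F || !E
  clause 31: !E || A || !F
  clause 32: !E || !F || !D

UNSATISFIABLE

Suppose E = true.
Suppose D = true.
Unit clause (!F) forces F = false.
Suppose G = false.
Unit clause (!B) forces B = false.
Unit clause (A) forces A = true.
Unit clause (C) forces C = true.
That conflicts with the unit clause (!C).
Backtrack on G: now try G = true.
Unit clause (B) forces B = true.
Unit clause (!C) forces C = false.
That conflicts with the unit clause (C).
Either choice for G ends in contradiction.
Backtrack on D: now try D = false.
Unit clause (F) forces F = true.
Unit clause (G) forces G = true.
That conflicts with the unit clause (!G).
Either choice for D ends in contradiction.
Backtrack on E: now try E = false.
Suppose D = false.
Unit clause (!A) forces A = false.
Unit clause (!B) forces B = false.
Unit clause (G) forces G = true.
Unit clause (C) forces C = true.
Unit clause (!F) forces F = false.
That conflicts with the unit clause (F).
Backtrack on D: now try D = true.
Unit clause (!C) forces C = false.
Unit clause (B) forces B = true.
That conflicts with the unit clause (!B).
Either choice for D ends in contradiction.
Either choice for E ends in contradiction.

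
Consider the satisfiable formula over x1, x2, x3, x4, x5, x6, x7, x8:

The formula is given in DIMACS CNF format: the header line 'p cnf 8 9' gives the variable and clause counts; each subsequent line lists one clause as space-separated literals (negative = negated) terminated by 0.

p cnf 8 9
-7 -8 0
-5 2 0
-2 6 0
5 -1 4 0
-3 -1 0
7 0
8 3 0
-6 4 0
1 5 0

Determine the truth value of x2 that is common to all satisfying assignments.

Suppose x2 = False.
Unit clause (¬x5) forces x5 = False.
Unit clause (x7) forces x7 = True.
Unit clause (¬x8) forces x8 = False.
Unit clause (x3) forces x3 = True.
Unit clause (¬x1) forces x1 = False.
That conflicts with the unit clause (x1).
So every satisfying assignment has x2 = True.

True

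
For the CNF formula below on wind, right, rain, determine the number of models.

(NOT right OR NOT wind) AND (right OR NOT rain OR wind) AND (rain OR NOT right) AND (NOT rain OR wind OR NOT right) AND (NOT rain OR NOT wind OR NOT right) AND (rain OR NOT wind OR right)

There are 2^3 = 8 truth assignments over (wind, right, rain).
Check each against the 6 clauses (columns in the order wind, right, rain):
  F F F  ✓ satisfies all
  F F T  ✗ fails (right OR NOT rain OR wind)
  F T F  ✗ fails (rain OR NOT right)
  F T T  ✗ fails (NOT rain OR wind OR NOT right)
  T F F  ✗ fails (rain OR NOT wind OR right)
  T F T  ✓ satisfies all
  T T F  ✗ fails (NOT right OR NOT wind)
  T T T  ✗ fails (NOT right OR NOT wind)
2 of the 8 rows are models.

2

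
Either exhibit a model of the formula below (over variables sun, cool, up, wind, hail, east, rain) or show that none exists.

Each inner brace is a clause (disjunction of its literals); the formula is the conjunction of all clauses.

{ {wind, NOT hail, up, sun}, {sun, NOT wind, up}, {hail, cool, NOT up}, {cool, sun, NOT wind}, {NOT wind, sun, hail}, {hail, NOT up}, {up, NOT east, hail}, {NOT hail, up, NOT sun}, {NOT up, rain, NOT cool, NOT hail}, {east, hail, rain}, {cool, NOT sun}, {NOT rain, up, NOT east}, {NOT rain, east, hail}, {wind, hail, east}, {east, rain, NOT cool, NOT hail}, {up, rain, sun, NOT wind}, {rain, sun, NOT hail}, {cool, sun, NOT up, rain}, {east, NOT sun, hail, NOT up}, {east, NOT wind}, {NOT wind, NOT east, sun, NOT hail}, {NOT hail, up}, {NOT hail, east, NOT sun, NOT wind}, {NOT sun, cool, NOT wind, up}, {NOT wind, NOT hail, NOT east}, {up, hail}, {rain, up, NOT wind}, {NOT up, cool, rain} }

Try hail = true.
The clause (up) is unit, so up = true.
Try rain = true.
Try cool = true.
Try east = true.
The clause (NOT wind) is unit, so wind = false.
All clauses hold; sun can take either value.

sun=true,  cool=true,  up=true,  wind=false,  hail=true,  east=true,  rain=true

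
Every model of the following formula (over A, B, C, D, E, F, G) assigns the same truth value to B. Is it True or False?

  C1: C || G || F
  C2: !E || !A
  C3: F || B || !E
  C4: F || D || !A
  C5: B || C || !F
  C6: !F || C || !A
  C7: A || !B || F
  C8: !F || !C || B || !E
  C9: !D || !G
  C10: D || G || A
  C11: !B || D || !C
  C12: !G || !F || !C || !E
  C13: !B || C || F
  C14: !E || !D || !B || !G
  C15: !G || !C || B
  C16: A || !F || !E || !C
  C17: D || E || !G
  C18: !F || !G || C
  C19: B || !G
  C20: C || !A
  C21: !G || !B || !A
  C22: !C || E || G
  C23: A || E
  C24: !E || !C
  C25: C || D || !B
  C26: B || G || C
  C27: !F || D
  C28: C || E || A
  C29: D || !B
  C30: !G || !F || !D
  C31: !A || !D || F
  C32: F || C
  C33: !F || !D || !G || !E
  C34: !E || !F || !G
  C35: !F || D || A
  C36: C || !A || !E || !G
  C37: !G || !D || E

Suppose B = false.
From the singleton clause (!G), G = false.
From the singleton clause (C), C = true.
From the singleton clause (E), E = true.
Now (!E) is unsatisfied and unit — conflict.
So every satisfying assignment has B = True.

True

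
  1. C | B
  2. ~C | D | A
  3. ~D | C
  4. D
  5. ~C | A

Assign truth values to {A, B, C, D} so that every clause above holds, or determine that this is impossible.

A ↦ 1; B ↦ 1; C ↦ 1; D ↦ 1

(D) alone gives D = 1.
(C) alone gives C = 1.
(A) alone gives A = 1.
Every clause is now satisfied; B is unconstrained.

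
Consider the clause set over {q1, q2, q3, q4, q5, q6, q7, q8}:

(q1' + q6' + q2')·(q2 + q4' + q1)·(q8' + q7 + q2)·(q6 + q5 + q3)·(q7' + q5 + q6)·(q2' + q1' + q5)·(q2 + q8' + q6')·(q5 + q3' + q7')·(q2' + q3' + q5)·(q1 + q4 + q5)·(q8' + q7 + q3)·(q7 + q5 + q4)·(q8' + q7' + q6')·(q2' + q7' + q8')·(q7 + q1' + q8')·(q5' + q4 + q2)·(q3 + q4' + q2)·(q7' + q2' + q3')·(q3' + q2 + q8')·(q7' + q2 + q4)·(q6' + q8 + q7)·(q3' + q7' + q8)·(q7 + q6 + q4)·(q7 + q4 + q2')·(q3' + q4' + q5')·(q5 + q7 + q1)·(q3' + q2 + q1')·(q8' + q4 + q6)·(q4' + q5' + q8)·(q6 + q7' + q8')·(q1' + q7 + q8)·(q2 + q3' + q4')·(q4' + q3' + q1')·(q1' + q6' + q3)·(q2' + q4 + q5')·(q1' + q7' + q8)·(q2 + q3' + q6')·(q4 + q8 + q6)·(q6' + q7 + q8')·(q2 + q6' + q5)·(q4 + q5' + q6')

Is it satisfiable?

Branch on q1: set q1 = 0.
Branch on q2: set q2 = 1.
Branch on q3: set q3 = 0.
Branch on q6: set q6 = 1.
Branch on q4: set q4 = 1.
Branch on q8: set q8 = 0.
The clause (q7) is unit, so q7 = 1.
The clause (q5') is unit, so q5 = 0.
This assignment satisfies each clause.
A satisfying assignment: q1: 0,  q2: 1,  q3: 0,  q4: 1,  q5: 0,  q6: 1,  q7: 1,  q8: 0.

Satisfiable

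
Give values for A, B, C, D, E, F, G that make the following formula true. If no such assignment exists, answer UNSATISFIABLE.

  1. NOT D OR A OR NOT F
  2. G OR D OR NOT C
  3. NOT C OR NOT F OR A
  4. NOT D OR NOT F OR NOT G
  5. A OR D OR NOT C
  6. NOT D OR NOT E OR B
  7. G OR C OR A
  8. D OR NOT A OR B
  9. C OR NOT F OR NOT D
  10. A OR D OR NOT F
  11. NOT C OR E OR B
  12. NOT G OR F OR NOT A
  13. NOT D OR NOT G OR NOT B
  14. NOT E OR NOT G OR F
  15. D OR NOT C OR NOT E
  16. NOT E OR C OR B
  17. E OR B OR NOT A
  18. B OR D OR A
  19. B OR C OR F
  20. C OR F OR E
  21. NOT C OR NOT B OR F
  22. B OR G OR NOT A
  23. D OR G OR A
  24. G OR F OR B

Suppose D = false.
Suppose G = true.
Suppose A = true.
(B) alone gives B = true.
(F) alone gives F = true.
Suppose C = false.
Every clause is now satisfied; E is unconstrained.

A ↦ true,  B ↦ true,  C ↦ false,  D ↦ false,  E ↦ true,  F ↦ true,  G ↦ true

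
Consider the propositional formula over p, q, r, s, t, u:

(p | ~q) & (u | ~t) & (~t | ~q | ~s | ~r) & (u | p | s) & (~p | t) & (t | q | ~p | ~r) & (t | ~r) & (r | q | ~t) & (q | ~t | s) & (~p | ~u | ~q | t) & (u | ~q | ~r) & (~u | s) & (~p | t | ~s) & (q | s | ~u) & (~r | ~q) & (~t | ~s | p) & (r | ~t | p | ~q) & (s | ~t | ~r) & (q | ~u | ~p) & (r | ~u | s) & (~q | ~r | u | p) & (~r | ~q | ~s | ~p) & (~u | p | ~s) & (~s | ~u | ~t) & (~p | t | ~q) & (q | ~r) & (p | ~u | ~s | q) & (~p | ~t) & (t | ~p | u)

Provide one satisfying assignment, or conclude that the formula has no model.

Branch on p: set p = 0.
The clause (~q) is unit, so q = 0.
The clause (~r) is unit, so r = 0.
The clause (~t) is unit, so t = 0.
Branch on u: set u = 0.
The clause (s) is unit, so s = 1.
This assignment satisfies each clause.

p ↦ 0; q ↦ 0; r ↦ 0; s ↦ 1; t ↦ 0; u ↦ 0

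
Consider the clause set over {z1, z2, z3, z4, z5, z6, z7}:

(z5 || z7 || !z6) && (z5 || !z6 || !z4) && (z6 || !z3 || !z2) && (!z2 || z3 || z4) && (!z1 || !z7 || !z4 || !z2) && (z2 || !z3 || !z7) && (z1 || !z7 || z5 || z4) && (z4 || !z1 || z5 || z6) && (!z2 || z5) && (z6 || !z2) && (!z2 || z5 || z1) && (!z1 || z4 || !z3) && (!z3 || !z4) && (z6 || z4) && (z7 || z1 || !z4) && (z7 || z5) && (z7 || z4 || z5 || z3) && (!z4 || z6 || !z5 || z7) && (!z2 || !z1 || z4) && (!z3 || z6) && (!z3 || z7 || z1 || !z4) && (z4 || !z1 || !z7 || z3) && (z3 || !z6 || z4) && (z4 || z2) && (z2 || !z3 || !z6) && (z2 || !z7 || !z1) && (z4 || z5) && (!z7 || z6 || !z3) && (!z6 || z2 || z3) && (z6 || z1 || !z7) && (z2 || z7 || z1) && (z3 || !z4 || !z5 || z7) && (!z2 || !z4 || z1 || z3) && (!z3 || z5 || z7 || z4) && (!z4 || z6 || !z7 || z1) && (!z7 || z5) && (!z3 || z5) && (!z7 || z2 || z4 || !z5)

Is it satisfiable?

Case z2 = true:
Unit clause (z5) forces z5 = true.
Unit clause (z6) forces z6 = true.
Case z3 = true:
Unit clause (!z4) forces z4 = false.
Unit clause (!z1) forces z1 = false.
Every clause is now satisfied; z7 is unconstrained.
A satisfying assignment: z1: false,  z2: true,  z3: true,  z4: false,  z5: true,  z6: true,  z7: false.

Yes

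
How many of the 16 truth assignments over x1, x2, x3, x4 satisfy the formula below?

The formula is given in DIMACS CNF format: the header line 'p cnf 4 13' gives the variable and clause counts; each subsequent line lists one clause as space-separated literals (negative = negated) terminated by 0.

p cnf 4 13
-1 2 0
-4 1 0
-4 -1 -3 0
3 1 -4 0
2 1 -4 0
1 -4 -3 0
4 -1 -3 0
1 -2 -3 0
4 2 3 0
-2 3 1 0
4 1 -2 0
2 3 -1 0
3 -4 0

There are 2^4 = 16 truth assignments over (x1, x2, x3, x4).
Check each against the 13 clauses (columns in the order x1, x2, x3, x4):
  F F F F  ✗ fails (x4 ∨ x2 ∨ x3)
  F F F T  ✗ fails (¬x4 ∨ x1)
  F F T F  ✓ satisfies all
  F F T T  ✗ fails (¬x4 ∨ x1)
  F T F F  ✗ fails (¬x2 ∨ x3 ∨ x1)
  F T F T  ✗ fails (¬x4 ∨ x1)
  F T T F  ✗ fails (x1 ∨ ¬x2 ∨ ¬x3)
  F T T T  ✗ fails (¬x4 ∨ x1)
  T F F F  ✗ fails (¬x1 ∨ x2)
  T F F T  ✗ fails (¬x1 ∨ x2)
  T F T F  ✗ fails (¬x1 ∨ x2)
  T F T T  ✗ fails (¬x1 ∨ x2)
  T T F F  ✓ satisfies all
  T T F T  ✗ fails (x3 ∨ ¬x4)
  T T T F  ✗ fails (x4 ∨ ¬x1 ∨ ¬x3)
  T T T T  ✗ fails (¬x4 ∨ ¬x1 ∨ ¬x3)
2 of the 16 rows are models.

2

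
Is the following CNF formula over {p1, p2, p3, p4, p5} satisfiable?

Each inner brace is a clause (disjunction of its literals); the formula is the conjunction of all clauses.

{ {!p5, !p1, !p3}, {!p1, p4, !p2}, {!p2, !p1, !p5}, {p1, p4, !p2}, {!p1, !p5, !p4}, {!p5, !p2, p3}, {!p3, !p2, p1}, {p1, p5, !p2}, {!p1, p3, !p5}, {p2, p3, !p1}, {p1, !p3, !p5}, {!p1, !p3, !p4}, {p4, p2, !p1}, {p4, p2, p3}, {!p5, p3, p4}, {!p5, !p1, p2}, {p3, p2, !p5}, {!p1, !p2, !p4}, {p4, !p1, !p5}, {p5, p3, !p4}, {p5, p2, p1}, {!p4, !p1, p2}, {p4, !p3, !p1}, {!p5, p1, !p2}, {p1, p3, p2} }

No

Suppose p5 = false.
Suppose p1 = true.
Suppose p4 = true.
From the singleton clause (!p3), p3 = false.
Now (p3) is unsatisfied and unit — conflict.
Backtrack on p4: now try p4 = false.
From the singleton clause (!p2), p2 = false.
Now (p2) is unsatisfied and unit — conflict.
Either choice for p4 ends in contradiction.
Backtrack on p1: now try p1 = false.
From the singleton clause (!p2), p2 = false.
Now (p2) is unsatisfied and unit — conflict.
Either choice for p1 ends in contradiction.
Backtrack on p5: now try p5 = true.
Suppose p1 = false.
From the singleton clause (!p3), p3 = false.
From the singleton clause (!p2), p2 = false.
Now (p2) is unsatisfied and unit — conflict.
Backtrack on p1: now try p1 = true.
From the singleton clause (!p3), p3 = false.
Now (p3) is unsatisfied and unit — conflict.
Either choice for p1 ends in contradiction.
Either choice for p5 ends in contradiction.
No assignment satisfies every clause.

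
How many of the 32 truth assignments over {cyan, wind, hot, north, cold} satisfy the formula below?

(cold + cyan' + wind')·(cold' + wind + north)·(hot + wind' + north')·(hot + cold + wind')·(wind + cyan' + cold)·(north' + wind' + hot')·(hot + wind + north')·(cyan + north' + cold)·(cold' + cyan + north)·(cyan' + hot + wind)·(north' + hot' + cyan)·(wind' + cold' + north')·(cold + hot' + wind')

5

There are 2^5 = 32 truth assignments over (cyan, wind, hot, north, cold).
Split on hot. With hot = 1, the clauses containing hot are satisfied and hot' drops from the rest; 3 of the 2^4 = 16 assignments to the other variables satisfy what remains.
With hot = 0, by the same count on the reduced clause set, 2 assignments work.
Total: 3 + 2 = 5.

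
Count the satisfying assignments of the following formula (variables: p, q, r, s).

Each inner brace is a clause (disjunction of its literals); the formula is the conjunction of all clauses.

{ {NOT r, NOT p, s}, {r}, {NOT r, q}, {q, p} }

There are 2^4 = 16 truth assignments over (p, q, r, s).
Split on s. With s = true, the clauses containing s are satisfied and NOT s drops from the rest; 2 of the 2^3 = 8 assignments to the other variables satisfy what remains.
With s = false, by the same count on the reduced clause set, 1 assignment works.
(One model: p=F, q=T, r=T, s=F.)
Total: 2 + 1 = 3.

3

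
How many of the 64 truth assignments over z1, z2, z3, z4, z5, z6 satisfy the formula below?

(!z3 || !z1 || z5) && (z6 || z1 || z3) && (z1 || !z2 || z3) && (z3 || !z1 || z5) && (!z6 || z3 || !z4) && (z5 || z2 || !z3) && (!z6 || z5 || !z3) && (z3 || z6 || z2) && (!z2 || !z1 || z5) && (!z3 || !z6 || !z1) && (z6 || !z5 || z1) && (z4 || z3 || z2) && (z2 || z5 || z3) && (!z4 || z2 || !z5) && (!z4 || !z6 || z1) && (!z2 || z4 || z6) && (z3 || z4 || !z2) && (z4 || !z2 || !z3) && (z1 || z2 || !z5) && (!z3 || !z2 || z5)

3

There are 2^6 = 64 truth assignments over (z1, z2, z3, z4, z5, z6).
Split on z3. With z3 = true, the clauses containing z3 are satisfied and !z3 drops from the rest; 2 of the 2^5 = 32 assignments to the other variables satisfy what remains.
With z3 = false, by the same count on the reduced clause set, 1 assignment works.
Total: 2 + 1 = 3.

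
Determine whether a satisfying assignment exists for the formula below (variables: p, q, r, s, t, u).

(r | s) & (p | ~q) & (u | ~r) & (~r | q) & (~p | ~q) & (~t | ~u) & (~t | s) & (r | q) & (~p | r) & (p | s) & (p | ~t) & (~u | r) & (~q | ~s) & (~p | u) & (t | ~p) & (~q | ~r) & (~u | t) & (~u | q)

No, unsatisfiable

Case r = 1:
(u) alone gives u = 1.
(q) alone gives q = 1.
But (~q) is also a unit clause — contradiction.
Undo r and try r = 0.
(s) alone gives s = 1.
(q) alone gives q = 1.
But (~q) is also a unit clause — contradiction.
Either choice for r ends in contradiction.
No assignment satisfies every clause.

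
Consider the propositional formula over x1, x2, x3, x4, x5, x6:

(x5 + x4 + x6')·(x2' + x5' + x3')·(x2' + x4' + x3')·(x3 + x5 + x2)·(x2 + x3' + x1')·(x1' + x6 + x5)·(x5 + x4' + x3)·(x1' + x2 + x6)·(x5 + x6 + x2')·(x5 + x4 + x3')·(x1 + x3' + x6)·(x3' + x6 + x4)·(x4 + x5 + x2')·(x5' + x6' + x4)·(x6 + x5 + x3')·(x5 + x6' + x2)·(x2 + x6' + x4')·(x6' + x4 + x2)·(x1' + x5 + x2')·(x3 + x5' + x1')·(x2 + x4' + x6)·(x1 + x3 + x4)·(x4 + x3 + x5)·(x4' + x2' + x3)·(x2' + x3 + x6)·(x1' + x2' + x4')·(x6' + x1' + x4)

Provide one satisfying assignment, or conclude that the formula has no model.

UNSATISFIABLE

Branch on x5: set x5 = 1.
Branch on x2: set x2 = 0.
Branch on x3: set x3 = 0.
Unit clause (x1') forces x1 = 0.
Unit clause (x4) forces x4 = 1.
Unit clause (x6') forces x6 = 0.
Now (x6) is unsatisfied and unit — conflict.
Undo x3 and try x3 = 1.
Unit clause (x1') forces x1 = 0.
Unit clause (x6) forces x6 = 1.
Unit clause (x4) forces x4 = 1.
Now (x4') is unsatisfied and unit — conflict.
Both values of x3 lead to a conflict.
Undo x2 and try x2 = 1.
Unit clause (x3') forces x3 = 0.
Unit clause (x1') forces x1 = 0.
Unit clause (x4) forces x4 = 1.
Now (x4') is unsatisfied and unit — conflict.
Both values of x2 lead to a conflict.
Undo x5 and try x5 = 0.
Branch on x4: set x4 = 1.
Unit clause (x3) forces x3 = 1.
Unit clause (x2') forces x2 = 0.
Unit clause (x1') forces x1 = 0.
Unit clause (x6) forces x6 = 1.
Now (x6') is unsatisfied and unit — conflict.
Undo x4 and try x4 = 0.
Unit clause (x6') forces x6 = 0.
Unit clause (x1') forces x1 = 0.
Unit clause (x2') forces x2 = 0.
Unit clause (x3) forces x3 = 1.
Now (x3') is unsatisfied and unit — conflict.
Both values of x4 lead to a conflict.
Both values of x5 lead to a conflict.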